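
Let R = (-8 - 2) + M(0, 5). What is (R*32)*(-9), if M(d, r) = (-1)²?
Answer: 2592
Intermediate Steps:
M(d, r) = 1
R = -9 (R = (-8 - 2) + 1 = -10 + 1 = -9)
(R*32)*(-9) = -9*32*(-9) = -288*(-9) = 2592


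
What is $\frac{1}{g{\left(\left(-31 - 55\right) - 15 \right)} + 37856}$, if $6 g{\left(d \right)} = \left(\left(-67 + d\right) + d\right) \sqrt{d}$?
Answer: $\frac{1362816}{51598070957} + \frac{1614 i \sqrt{101}}{51598070957} \approx 2.6412 \cdot 10^{-5} + 3.1436 \cdot 10^{-7} i$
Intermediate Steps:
$g{\left(d \right)} = \frac{\sqrt{d} \left(-67 + 2 d\right)}{6}$ ($g{\left(d \right)} = \frac{\left(\left(-67 + d\right) + d\right) \sqrt{d}}{6} = \frac{\left(-67 + 2 d\right) \sqrt{d}}{6} = \frac{\sqrt{d} \left(-67 + 2 d\right)}{6}$)
$\frac{1}{g{\left(\left(-31 - 55\right) - 15 \right)} + 37856} = \frac{1}{\frac{\sqrt{\left(-31 - 55\right) - 15} \left(-67 + 2 \left(\left(-31 - 55\right) - 15\right)\right)}{6} + 37856} = \frac{1}{\frac{\sqrt{-86 - 15} \left(-67 + 2 \left(-86 - 15\right)\right)}{6} + 37856} = \frac{1}{\frac{\sqrt{-101} \left(-67 + 2 \left(-101\right)\right)}{6} + 37856} = \frac{1}{\frac{i \sqrt{101} \left(-67 - 202\right)}{6} + 37856} = \frac{1}{\frac{1}{6} i \sqrt{101} \left(-269\right) + 37856} = \frac{1}{- \frac{269 i \sqrt{101}}{6} + 37856} = \frac{1}{37856 - \frac{269 i \sqrt{101}}{6}}$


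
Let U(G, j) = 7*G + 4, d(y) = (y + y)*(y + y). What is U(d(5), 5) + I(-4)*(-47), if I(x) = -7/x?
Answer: 2487/4 ≈ 621.75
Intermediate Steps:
d(y) = 4*y² (d(y) = (2*y)*(2*y) = 4*y²)
U(G, j) = 4 + 7*G
U(d(5), 5) + I(-4)*(-47) = (4 + 7*(4*5²)) - 7/(-4)*(-47) = (4 + 7*(4*25)) - 7*(-¼)*(-47) = (4 + 7*100) + (7/4)*(-47) = (4 + 700) - 329/4 = 704 - 329/4 = 2487/4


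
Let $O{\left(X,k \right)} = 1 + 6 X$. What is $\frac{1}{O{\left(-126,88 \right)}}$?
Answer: $- \frac{1}{755} \approx -0.0013245$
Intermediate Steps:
$\frac{1}{O{\left(-126,88 \right)}} = \frac{1}{1 + 6 \left(-126\right)} = \frac{1}{1 - 756} = \frac{1}{-755} = - \frac{1}{755}$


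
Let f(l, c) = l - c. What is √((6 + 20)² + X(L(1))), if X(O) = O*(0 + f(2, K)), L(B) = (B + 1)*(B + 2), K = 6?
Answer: 2*√163 ≈ 25.534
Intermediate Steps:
L(B) = (1 + B)*(2 + B)
X(O) = -4*O (X(O) = O*(0 + (2 - 1*6)) = O*(0 + (2 - 6)) = O*(0 - 4) = O*(-4) = -4*O)
√((6 + 20)² + X(L(1))) = √((6 + 20)² - 4*(2 + 1² + 3*1)) = √(26² - 4*(2 + 1 + 3)) = √(676 - 4*6) = √(676 - 24) = √652 = 2*√163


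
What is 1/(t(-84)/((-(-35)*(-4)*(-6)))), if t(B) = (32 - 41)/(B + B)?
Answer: 15680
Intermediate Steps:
t(B) = -9/(2*B) (t(B) = -9*1/(2*B) = -9/(2*B))
1/(t(-84)/((-(-35)*(-4)*(-6)))) = 1/((-9/2/(-84))/((-(-35)*(-4)*(-6)))) = 1/((-9/2*(-1/84))/((-7*20*(-6)))) = 1/(3/(56*((-140*(-6))))) = 1/((3/56)/840) = 1/((3/56)*(1/840)) = 1/(1/15680) = 15680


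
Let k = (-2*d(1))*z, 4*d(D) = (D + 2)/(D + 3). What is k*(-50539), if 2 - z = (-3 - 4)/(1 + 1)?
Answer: 1667787/16 ≈ 1.0424e+5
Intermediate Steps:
d(D) = (2 + D)/(4*(3 + D)) (d(D) = ((D + 2)/(D + 3))/4 = ((2 + D)/(3 + D))/4 = (2 + D)/(4*(3 + D)))
z = 11/2 (z = 2 - (-3 - 4)/(1 + 1) = 2 - (-7)/2 = 2 - 1*(-7/2) = 2 + 7/2 = 11/2 ≈ 5.5000)
k = -33/16 (k = -(2 + 1)/(2*(3 + 1))*(11/2) = -3/(2*4)*(11/2) = -2*3/16*(11/2) = -3/8*11/2 = -33/16 ≈ -2.0625)
k*(-50539) = -33/16*(-50539) = 1667787/16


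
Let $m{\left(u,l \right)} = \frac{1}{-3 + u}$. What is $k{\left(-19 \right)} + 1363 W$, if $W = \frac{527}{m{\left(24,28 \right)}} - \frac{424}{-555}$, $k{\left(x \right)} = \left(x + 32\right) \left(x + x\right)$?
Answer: $\frac{8372101897}{555} \approx 1.5085 \cdot 10^{7}$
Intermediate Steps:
$k{\left(x \right)} = 2 x \left(32 + x\right)$ ($k{\left(x \right)} = \left(32 + x\right) 2 x = 2 x \left(32 + x\right)$)
$W = \frac{6142609}{555}$ ($W = \frac{527}{\frac{1}{-3 + 24}} - \frac{424}{-555} = \frac{527}{\frac{1}{21}} - - \frac{424}{555} = 527 \frac{1}{\frac{1}{21}} + \frac{424}{555} = 527 \cdot 21 + \frac{424}{555} = 11067 + \frac{424}{555} = \frac{6142609}{555} \approx 11068.0$)
$k{\left(-19 \right)} + 1363 W = 2 \left(-19\right) \left(32 - 19\right) + 1363 \cdot \frac{6142609}{555} = 2 \left(-19\right) 13 + \frac{8372376067}{555} = -494 + \frac{8372376067}{555} = \frac{8372101897}{555}$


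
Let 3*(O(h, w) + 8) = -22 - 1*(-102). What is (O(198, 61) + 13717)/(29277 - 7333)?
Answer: 41207/65832 ≈ 0.62594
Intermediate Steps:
O(h, w) = 56/3 (O(h, w) = -8 + (-22 - 1*(-102))/3 = -8 + (-22 + 102)/3 = -8 + (1/3)*80 = -8 + 80/3 = 56/3)
(O(198, 61) + 13717)/(29277 - 7333) = (56/3 + 13717)/(29277 - 7333) = (41207/3)/21944 = (41207/3)*(1/21944) = 41207/65832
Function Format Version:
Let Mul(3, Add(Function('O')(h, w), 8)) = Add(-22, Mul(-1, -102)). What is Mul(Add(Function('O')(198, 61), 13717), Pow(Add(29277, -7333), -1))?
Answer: Rational(41207, 65832) ≈ 0.62594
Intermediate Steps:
Function('O')(h, w) = Rational(56, 3) (Function('O')(h, w) = Add(-8, Mul(Rational(1, 3), Add(-22, Mul(-1, -102)))) = Add(-8, Mul(Rational(1, 3), Add(-22, 102))) = Add(-8, Mul(Rational(1, 3), 80)) = Add(-8, Rational(80, 3)) = Rational(56, 3))
Mul(Add(Function('O')(198, 61), 13717), Pow(Add(29277, -7333), -1)) = Mul(Add(Rational(56, 3), 13717), Pow(Add(29277, -7333), -1)) = Mul(Rational(41207, 3), Pow(21944, -1)) = Mul(Rational(41207, 3), Rational(1, 21944)) = Rational(41207, 65832)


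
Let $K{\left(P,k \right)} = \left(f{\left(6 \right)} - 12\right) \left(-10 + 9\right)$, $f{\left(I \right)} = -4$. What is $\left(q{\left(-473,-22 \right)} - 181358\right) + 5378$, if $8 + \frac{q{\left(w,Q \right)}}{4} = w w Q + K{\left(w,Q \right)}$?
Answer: $-19864100$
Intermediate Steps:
$K{\left(P,k \right)} = 16$ ($K{\left(P,k \right)} = \left(-4 - 12\right) \left(-10 + 9\right) = \left(-16\right) \left(-1\right) = 16$)
$q{\left(w,Q \right)} = 32 + 4 Q w^{2}$ ($q{\left(w,Q \right)} = -32 + 4 \left(w w Q + 16\right) = -32 + 4 \left(w^{2} Q + 16\right) = -32 + 4 \left(Q w^{2} + 16\right) = -32 + 4 \left(16 + Q w^{2}\right) = -32 + \left(64 + 4 Q w^{2}\right) = 32 + 4 Q w^{2}$)
$\left(q{\left(-473,-22 \right)} - 181358\right) + 5378 = \left(\left(32 + 4 \left(-22\right) \left(-473\right)^{2}\right) - 181358\right) + 5378 = \left(\left(32 + 4 \left(-22\right) 223729\right) - 181358\right) + 5378 = \left(\left(32 - 19688152\right) - 181358\right) + 5378 = \left(-19688120 - 181358\right) + 5378 = -19869478 + 5378 = -19864100$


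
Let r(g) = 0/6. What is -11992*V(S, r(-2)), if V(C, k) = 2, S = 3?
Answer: -23984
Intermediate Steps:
r(g) = 0 (r(g) = 0*(⅙) = 0)
-11992*V(S, r(-2)) = -11992*2 = -23984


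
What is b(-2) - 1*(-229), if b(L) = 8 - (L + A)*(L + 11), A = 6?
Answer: 201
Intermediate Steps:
b(L) = 8 - (6 + L)*(11 + L) (b(L) = 8 - (L + 6)*(L + 11) = 8 - (6 + L)*(11 + L))
b(-2) - 1*(-229) = (-58 - 1*(-2)² - 17*(-2)) - 1*(-229) = (-58 - 1*4 + 34) + 229 = (-58 - 4 + 34) + 229 = -28 + 229 = 201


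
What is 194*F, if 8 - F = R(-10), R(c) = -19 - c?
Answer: 3298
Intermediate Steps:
F = 17 (F = 8 - (-19 - 1*(-10)) = 8 - (-19 + 10) = 8 - 1*(-9) = 8 + 9 = 17)
194*F = 194*17 = 3298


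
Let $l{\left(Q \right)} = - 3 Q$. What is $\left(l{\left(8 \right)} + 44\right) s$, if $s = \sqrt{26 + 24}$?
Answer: $100 \sqrt{2} \approx 141.42$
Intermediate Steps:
$s = 5 \sqrt{2}$ ($s = \sqrt{50} = 5 \sqrt{2} \approx 7.0711$)
$\left(l{\left(8 \right)} + 44\right) s = \left(\left(-3\right) 8 + 44\right) 5 \sqrt{2} = \left(-24 + 44\right) 5 \sqrt{2} = 20 \cdot 5 \sqrt{2} = 100 \sqrt{2}$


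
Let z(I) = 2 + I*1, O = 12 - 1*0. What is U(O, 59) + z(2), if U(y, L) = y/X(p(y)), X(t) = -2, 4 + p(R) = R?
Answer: -2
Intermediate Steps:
p(R) = -4 + R
O = 12 (O = 12 + 0 = 12)
U(y, L) = -y/2 (U(y, L) = y/(-2) = y*(-1/2) = -y/2)
z(I) = 2 + I
U(O, 59) + z(2) = -1/2*12 + (2 + 2) = -6 + 4 = -2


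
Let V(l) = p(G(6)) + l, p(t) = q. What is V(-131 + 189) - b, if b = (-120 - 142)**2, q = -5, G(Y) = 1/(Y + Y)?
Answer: -68591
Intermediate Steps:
G(Y) = 1/(2*Y)
p(t) = -5
V(l) = -5 + l
b = 68644 (b = (-262)**2 = 68644)
V(-131 + 189) - b = (-5 + (-131 + 189)) - 1*68644 = (-5 + 58) - 68644 = 53 - 68644 = -68591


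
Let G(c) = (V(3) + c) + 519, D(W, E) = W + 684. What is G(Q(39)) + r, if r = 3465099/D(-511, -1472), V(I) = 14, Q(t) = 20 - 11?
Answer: 3558865/173 ≈ 20571.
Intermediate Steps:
D(W, E) = 684 + W
Q(t) = 9
r = 3465099/173 (r = 3465099/(684 - 511) = 3465099/173 ≈ 20029.)
G(c) = 533 + c (G(c) = (14 + c) + 519 = 533 + c)
G(Q(39)) + r = (533 + 9) + 3465099/173 = 542 + 3465099/173 = 3558865/173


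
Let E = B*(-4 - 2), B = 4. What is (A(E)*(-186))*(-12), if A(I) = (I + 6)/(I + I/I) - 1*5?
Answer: -216504/23 ≈ -9413.2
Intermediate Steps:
E = -24 (E = 4*(-4 - 2) = 4*(-6) = -24)
A(I) = -5 + (6 + I)/(1 + I) (A(I) = (6 + I)/(I + 1) - 5 = (6 + I)/(1 + I) - 5 = -5 + (6 + I)/(1 + I))
(A(E)*(-186))*(-12) = (((1 - 4*(-24))/(1 - 24))*(-186))*(-12) = (((1 + 96)/(-23))*(-186))*(-12) = (-1/23*97*(-186))*(-12) = -97/23*(-186)*(-12) = (18042/23)*(-12) = -216504/23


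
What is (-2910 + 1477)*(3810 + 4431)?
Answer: -11809353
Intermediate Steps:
(-2910 + 1477)*(3810 + 4431) = -1433*8241 = -11809353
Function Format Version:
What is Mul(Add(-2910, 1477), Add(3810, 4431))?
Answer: -11809353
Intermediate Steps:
Mul(Add(-2910, 1477), Add(3810, 4431)) = Mul(-1433, 8241) = -11809353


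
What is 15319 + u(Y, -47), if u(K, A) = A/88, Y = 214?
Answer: 1348025/88 ≈ 15318.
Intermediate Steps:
u(K, A) = A/88 (u(K, A) = A*(1/88) = A/88)
15319 + u(Y, -47) = 15319 + (1/88)*(-47) = 15319 - 47/88 = 1348025/88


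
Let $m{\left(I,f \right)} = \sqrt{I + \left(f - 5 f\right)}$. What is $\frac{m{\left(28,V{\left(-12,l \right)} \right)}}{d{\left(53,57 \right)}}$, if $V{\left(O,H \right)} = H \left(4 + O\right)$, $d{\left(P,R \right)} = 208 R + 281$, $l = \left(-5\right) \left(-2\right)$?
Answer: $\frac{2 \sqrt{87}}{12137} \approx 0.001537$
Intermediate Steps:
$l = 10$
$d{\left(P,R \right)} = 281 + 208 R$
$m{\left(I,f \right)} = \sqrt{I - 4 f}$
$\frac{m{\left(28,V{\left(-12,l \right)} \right)}}{d{\left(53,57 \right)}} = \frac{\sqrt{28 - 4 \cdot 10 \left(4 - 12\right)}}{281 + 208 \cdot 57} = \frac{\sqrt{28 - 4 \cdot 10 \left(-8\right)}}{281 + 11856} = \frac{\sqrt{28 - -320}}{12137} = \sqrt{28 + 320} \cdot \frac{1}{12137} = \sqrt{348} \cdot \frac{1}{12137} = 2 \sqrt{87} \cdot \frac{1}{12137} = \frac{2 \sqrt{87}}{12137}$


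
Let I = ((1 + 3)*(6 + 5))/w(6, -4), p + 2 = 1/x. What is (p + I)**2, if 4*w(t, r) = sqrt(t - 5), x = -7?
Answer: 1481089/49 ≈ 30226.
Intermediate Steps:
w(t, r) = sqrt(-5 + t)/4 (w(t, r) = sqrt(t - 5)/4 = sqrt(-5 + t)/4)
p = -15/7 (p = -2 + 1/(-7) = -2 - 1/7 = -15/7 ≈ -2.1429)
I = 176 (I = ((1 + 3)*(6 + 5))/((sqrt(-5 + 6)/4)) = (4*11)/((sqrt(1)/4)) = 44/(((1/4)*1)) = 44/(1/4) = 44*4 = 176)
(p + I)**2 = (-15/7 + 176)**2 = (1217/7)**2 = 1481089/49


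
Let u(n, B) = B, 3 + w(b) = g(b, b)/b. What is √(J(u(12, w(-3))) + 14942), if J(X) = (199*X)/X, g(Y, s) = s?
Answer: 7*√309 ≈ 123.05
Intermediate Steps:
w(b) = -2 (w(b) = -3 + b/b = -3 + 1 = -2)
J(X) = 199
√(J(u(12, w(-3))) + 14942) = √(199 + 14942) = √15141 = 7*√309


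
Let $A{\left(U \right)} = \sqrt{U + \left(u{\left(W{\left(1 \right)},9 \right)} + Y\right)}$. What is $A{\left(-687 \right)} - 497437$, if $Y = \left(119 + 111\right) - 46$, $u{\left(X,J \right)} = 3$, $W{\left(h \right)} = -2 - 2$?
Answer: $-497437 + 10 i \sqrt{5} \approx -4.9744 \cdot 10^{5} + 22.361 i$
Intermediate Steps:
$W{\left(h \right)} = -4$ ($W{\left(h \right)} = -2 - 2 = -4$)
$Y = 184$ ($Y = 230 - 46 = 184$)
$A{\left(U \right)} = \sqrt{187 + U}$ ($A{\left(U \right)} = \sqrt{U + \left(3 + 184\right)} = \sqrt{U + 187} = \sqrt{187 + U}$)
$A{\left(-687 \right)} - 497437 = \sqrt{187 - 687} - 497437 = \sqrt{-500} - 497437 = 10 i \sqrt{5} - 497437 = -497437 + 10 i \sqrt{5}$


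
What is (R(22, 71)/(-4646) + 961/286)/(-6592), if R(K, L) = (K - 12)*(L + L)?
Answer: -2029343/4379579776 ≈ -0.00046336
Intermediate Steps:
R(K, L) = 2*L*(-12 + K) (R(K, L) = (-12 + K)*(2*L) = 2*L*(-12 + K))
(R(22, 71)/(-4646) + 961/286)/(-6592) = ((2*71*(-12 + 22))/(-4646) + 961/286)/(-6592) = ((2*71*10)*(-1/4646) + 961*(1/286))*(-1/6592) = (1420*(-1/4646) + 961/286)*(-1/6592) = (-710/2323 + 961/286)*(-1/6592) = (2029343/664378)*(-1/6592) = -2029343/4379579776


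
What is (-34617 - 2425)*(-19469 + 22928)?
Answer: -128128278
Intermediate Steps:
(-34617 - 2425)*(-19469 + 22928) = -37042*3459 = -128128278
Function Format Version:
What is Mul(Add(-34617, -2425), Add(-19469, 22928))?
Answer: -128128278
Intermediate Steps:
Mul(Add(-34617, -2425), Add(-19469, 22928)) = Mul(-37042, 3459) = -128128278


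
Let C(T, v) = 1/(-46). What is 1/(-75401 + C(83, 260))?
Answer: -46/3468447 ≈ -1.3262e-5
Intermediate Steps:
C(T, v) = -1/46
1/(-75401 + C(83, 260)) = 1/(-75401 - 1/46) = 1/(-3468447/46) = -46/3468447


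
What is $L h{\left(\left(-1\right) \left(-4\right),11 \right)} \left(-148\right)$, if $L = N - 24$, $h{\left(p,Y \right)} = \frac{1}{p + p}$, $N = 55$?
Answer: $- \frac{1147}{2} \approx -573.5$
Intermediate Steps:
$h{\left(p,Y \right)} = \frac{1}{2 p}$
$L = 31$ ($L = 55 - 24 = 31$)
$L h{\left(\left(-1\right) \left(-4\right),11 \right)} \left(-148\right) = 31 \frac{1}{2 \left(\left(-1\right) \left(-4\right)\right)} \left(-148\right) = 31 \frac{1}{2 \cdot 4} \left(-148\right) = 31 \cdot \frac{1}{2} \cdot \frac{1}{4} \left(-148\right) = 31 \cdot \frac{1}{8} \left(-148\right) = \frac{31}{8} \left(-148\right) = - \frac{1147}{2}$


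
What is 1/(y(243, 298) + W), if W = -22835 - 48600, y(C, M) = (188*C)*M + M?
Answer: 1/13542695 ≈ 7.3841e-8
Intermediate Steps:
y(C, M) = M + 188*C*M (y(C, M) = 188*C*M + M = M + 188*C*M)
W = -71435
1/(y(243, 298) + W) = 1/(298*(1 + 188*243) - 71435) = 1/(298*(1 + 45684) - 71435) = 1/(298*45685 - 71435) = 1/(13614130 - 71435) = 1/13542695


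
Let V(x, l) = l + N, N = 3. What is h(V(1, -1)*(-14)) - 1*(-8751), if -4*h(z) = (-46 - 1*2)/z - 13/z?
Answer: 980051/112 ≈ 8750.5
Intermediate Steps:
V(x, l) = 3 + l (V(x, l) = l + 3 = 3 + l)
h(z) = 61/(4*z) (h(z) = -((-46 - 1*2)/z - 13/z)/4 = -((-46 - 2)/z - 13/z)/4 = -(-48/z - 13/z)/4 = -(-61)/(4*z) = 61/(4*z))
h(V(1, -1)*(-14)) - 1*(-8751) = 61/(4*(((3 - 1)*(-14)))) - 1*(-8751) = 61/(4*((2*(-14)))) + 8751 = (61/4)/(-28) + 8751 = (61/4)*(-1/28) + 8751 = -61/112 + 8751 = 980051/112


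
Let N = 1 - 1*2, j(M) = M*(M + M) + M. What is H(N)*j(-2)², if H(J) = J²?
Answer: 36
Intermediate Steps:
j(M) = M + 2*M² (j(M) = M*(2*M) + M = 2*M² + M = M + 2*M²)
N = -1 (N = 1 - 2 = -1)
H(N)*j(-2)² = (-1)²*(-2*(1 + 2*(-2)))² = 1*(-2*(1 - 4))² = 1*(-2*(-3))² = 1*6² = 1*36 = 36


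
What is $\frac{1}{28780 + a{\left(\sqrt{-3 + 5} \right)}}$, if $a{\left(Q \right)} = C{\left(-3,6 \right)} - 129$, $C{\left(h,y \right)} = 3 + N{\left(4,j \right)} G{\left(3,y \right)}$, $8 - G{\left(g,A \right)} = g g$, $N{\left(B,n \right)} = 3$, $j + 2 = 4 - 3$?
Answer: $\frac{1}{28651} \approx 3.4903 \cdot 10^{-5}$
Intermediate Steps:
$j = -1$ ($j = -2 + \left(4 - 3\right) = -2 + 1 = -1$)
$G{\left(g,A \right)} = 8 - g^{2}$ ($G{\left(g,A \right)} = 8 - g g = 8 - g^{2}$)
$C{\left(h,y \right)} = 0$ ($C{\left(h,y \right)} = 3 + 3 \left(8 - 3^{2}\right) = 3 + 3 \left(8 - 9\right) = 3 + 3 \left(-1\right) = 3 - 3 = 0$)
$a{\left(Q \right)} = -129$ ($a{\left(Q \right)} = 0 - 129 = -129$)
$\frac{1}{28780 + a{\left(\sqrt{-3 + 5} \right)}} = \frac{1}{28780 - 129} = \frac{1}{28651}$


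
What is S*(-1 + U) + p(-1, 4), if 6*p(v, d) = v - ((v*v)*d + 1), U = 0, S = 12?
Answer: -13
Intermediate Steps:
p(v, d) = -⅙ + v/6 - d*v²/6 (p(v, d) = (v - ((v*v)*d + 1))/6 = (v - (v²*d + 1))/6 = (v - (d*v² + 1))/6 = (v - (1 + d*v²))/6 = (v + (-1 - d*v²))/6 = (-1 + v - d*v²)/6 = -⅙ + v/6 - d*v²/6)
S*(-1 + U) + p(-1, 4) = 12*(-1 + 0) + (-⅙ + (⅙)*(-1) - ⅙*4*(-1)²) = 12*(-1) + (-⅙ - ⅙ - ⅙*4*1) = -12 + (-⅙ - ⅙ - ⅔) = -12 - 1 = -13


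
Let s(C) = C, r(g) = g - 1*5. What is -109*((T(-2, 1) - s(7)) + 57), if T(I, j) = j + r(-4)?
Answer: -4578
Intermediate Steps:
r(g) = -5 + g (r(g) = g - 5 = -5 + g)
T(I, j) = -9 + j (T(I, j) = j + (-5 - 4) = j - 9 = -9 + j)
-109*((T(-2, 1) - s(7)) + 57) = -109*(((-9 + 1) - 1*7) + 57) = -109*((-8 - 7) + 57) = -109*(-15 + 57) = -109*42 = -4578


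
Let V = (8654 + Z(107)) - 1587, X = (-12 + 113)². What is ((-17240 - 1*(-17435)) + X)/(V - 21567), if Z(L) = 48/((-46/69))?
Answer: -2599/3643 ≈ -0.71342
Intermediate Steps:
X = 10201 (X = 101² = 10201)
Z(L) = -72 (Z(L) = 48/((-46*1/69)) = 48/(-⅔) = 48*(-3/2) = -72)
V = 6995 (V = (8654 - 72) - 1587 = 8582 - 1587 = 6995)
((-17240 - 1*(-17435)) + X)/(V - 21567) = ((-17240 - 1*(-17435)) + 10201)/(6995 - 21567) = ((-17240 + 17435) + 10201)/(-14572) = (195 + 10201)*(-1/14572) = 10396*(-1/14572) = -2599/3643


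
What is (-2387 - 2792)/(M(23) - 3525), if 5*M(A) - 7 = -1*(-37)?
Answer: 25895/17581 ≈ 1.4729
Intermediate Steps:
M(A) = 44/5 (M(A) = 7/5 + (-1*(-37))/5 = 7/5 + (1/5)*37 = 7/5 + 37/5 = 44/5)
(-2387 - 2792)/(M(23) - 3525) = (-2387 - 2792)/(44/5 - 3525) = -5179/(-17581/5) = -5179*(-5/17581) = 25895/17581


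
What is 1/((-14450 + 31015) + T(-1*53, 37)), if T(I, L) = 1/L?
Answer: 37/612906 ≈ 6.0368e-5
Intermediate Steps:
1/((-14450 + 31015) + T(-1*53, 37)) = 1/((-14450 + 31015) + 1/37) = 1/(16565 + 1/37) = 1/(612906/37) = 37/612906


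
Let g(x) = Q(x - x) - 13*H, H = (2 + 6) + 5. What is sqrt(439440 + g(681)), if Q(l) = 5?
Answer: 2*sqrt(109819) ≈ 662.78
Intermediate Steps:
H = 13 (H = 8 + 5 = 13)
g(x) = -164 (g(x) = 5 - 13*13 = 5 - 169 = -164)
sqrt(439440 + g(681)) = sqrt(439440 - 164) = sqrt(439276) = 2*sqrt(109819)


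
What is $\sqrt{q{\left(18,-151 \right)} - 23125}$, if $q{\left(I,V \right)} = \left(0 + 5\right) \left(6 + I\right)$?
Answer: $i \sqrt{23005} \approx 151.67 i$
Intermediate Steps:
$q{\left(I,V \right)} = 30 + 5 I$ ($q{\left(I,V \right)} = 5 \left(6 + I\right) = 30 + 5 I$)
$\sqrt{q{\left(18,-151 \right)} - 23125} = \sqrt{\left(30 + 5 \cdot 18\right) - 23125} = \sqrt{\left(30 + 90\right) - 23125} = \sqrt{120 - 23125} = \sqrt{-23005} = i \sqrt{23005}$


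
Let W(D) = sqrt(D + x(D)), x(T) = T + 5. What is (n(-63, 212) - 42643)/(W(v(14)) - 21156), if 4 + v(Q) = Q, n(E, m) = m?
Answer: 42431/21151 ≈ 2.0061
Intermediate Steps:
v(Q) = -4 + Q
x(T) = 5 + T
W(D) = sqrt(5 + 2*D) (W(D) = sqrt(D + (5 + D)) = sqrt(5 + 2*D))
(n(-63, 212) - 42643)/(W(v(14)) - 21156) = (212 - 42643)/(sqrt(5 + 2*(-4 + 14)) - 21156) = -42431/(sqrt(5 + 2*10) - 21156) = -42431/(sqrt(5 + 20) - 21156) = -42431/(sqrt(25) - 21156) = -42431/(5 - 21156) = -42431/(-21151) = -42431*(-1/21151) = 42431/21151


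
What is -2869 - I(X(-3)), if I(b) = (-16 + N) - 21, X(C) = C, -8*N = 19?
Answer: -22637/8 ≈ -2829.6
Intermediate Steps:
N = -19/8 (N = -⅛*19 = -19/8 ≈ -2.3750)
I(b) = -315/8 (I(b) = (-16 - 19/8) - 21 = -147/8 - 21 = -315/8)
-2869 - I(X(-3)) = -2869 - 1*(-315/8) = -2869 + 315/8 = -22637/8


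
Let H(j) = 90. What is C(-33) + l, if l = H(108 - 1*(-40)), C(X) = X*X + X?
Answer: 1146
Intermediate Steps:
C(X) = X + X² (C(X) = X² + X = X + X²)
l = 90
C(-33) + l = -33*(1 - 33) + 90 = -33*(-32) + 90 = 1056 + 90 = 1146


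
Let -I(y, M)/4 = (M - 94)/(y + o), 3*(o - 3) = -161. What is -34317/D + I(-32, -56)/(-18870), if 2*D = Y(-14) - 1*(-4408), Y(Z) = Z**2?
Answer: -334564959/22443349 ≈ -14.907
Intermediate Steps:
o = -152/3 (o = 3 + (1/3)*(-161) = 3 - 161/3 = -152/3 ≈ -50.667)
I(y, M) = -4*(-94 + M)/(-152/3 + y) (I(y, M) = -4*(M - 94)/(y - 152/3) = -4*(-94 + M)/(-152/3 + y))
D = 2302 (D = ((-14)**2 - 1*(-4408))/2 = (196 + 4408)/2 = (1/2)*4604 = 2302)
-34317/D + I(-32, -56)/(-18870) = -34317/2302 + (12*(94 - 1*(-56))/(-152 + 3*(-32)))/(-18870) = -34317*1/2302 + (12*(94 + 56)/(-152 - 96))*(-1/18870) = -34317/2302 + (12*150/(-248))*(-1/18870) = -34317/2302 + (12*(-1/248)*150)*(-1/18870) = -34317/2302 - 225/31*(-1/18870) = -34317/2302 + 15/38998 = -334564959/22443349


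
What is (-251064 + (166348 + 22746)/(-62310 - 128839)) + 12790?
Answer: -45546025920/191149 ≈ -2.3828e+5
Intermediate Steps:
(-251064 + (166348 + 22746)/(-62310 - 128839)) + 12790 = (-251064 + 189094/(-191149)) + 12790 = (-251064 + 189094*(-1/191149)) + 12790 = (-251064 - 189094/191149) + 12790 = -47990821630/191149 + 12790 = -45546025920/191149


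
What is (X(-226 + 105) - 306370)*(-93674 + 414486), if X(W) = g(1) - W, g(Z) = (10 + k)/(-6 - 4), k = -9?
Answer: -491241931346/5 ≈ -9.8248e+10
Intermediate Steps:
g(Z) = -⅒ (g(Z) = (10 - 9)/(-6 - 4) = 1/(-10) = 1*(-⅒) = -⅒)
X(W) = -⅒ - W
(X(-226 + 105) - 306370)*(-93674 + 414486) = ((-⅒ - (-226 + 105)) - 306370)*(-93674 + 414486) = ((-⅒ - 1*(-121)) - 306370)*320812 = ((-⅒ + 121) - 306370)*320812 = (1209/10 - 306370)*320812 = -3062491/10*320812 = -491241931346/5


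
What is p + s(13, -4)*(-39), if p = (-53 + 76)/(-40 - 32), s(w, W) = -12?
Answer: 33673/72 ≈ 467.68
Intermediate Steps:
p = -23/72 (p = 23/(-72) = 23*(-1/72) = -23/72 ≈ -0.31944)
p + s(13, -4)*(-39) = -23/72 - 12*(-39) = -23/72 + 468 = 33673/72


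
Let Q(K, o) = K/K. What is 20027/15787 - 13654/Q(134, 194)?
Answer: -215535671/15787 ≈ -13653.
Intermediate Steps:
Q(K, o) = 1
20027/15787 - 13654/Q(134, 194) = 20027/15787 - 13654/1 = 20027*(1/15787) - 13654*1 = 20027/15787 - 13654 = -215535671/15787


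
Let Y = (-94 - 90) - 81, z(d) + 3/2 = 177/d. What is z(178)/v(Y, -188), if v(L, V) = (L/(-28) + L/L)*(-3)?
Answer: 420/26077 ≈ 0.016106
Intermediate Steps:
z(d) = -3/2 + 177/d
Y = -265 (Y = -184 - 81 = -265)
v(L, V) = -3 + 3*L/28 (v(L, V) = (L*(-1/28) + 1)*(-3) = (-L/28 + 1)*(-3) = (1 - L/28)*(-3) = -3 + 3*L/28)
z(178)/v(Y, -188) = (-3/2 + 177/178)/(-3 + (3/28)*(-265)) = (-3/2 + 177*(1/178))/(-3 - 795/28) = (-3/2 + 177/178)/(-879/28) = -45/89*(-28/879) = 420/26077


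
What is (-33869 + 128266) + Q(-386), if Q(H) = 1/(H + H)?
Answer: 72874483/772 ≈ 94397.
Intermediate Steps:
Q(H) = 1/(2*H)
(-33869 + 128266) + Q(-386) = (-33869 + 128266) + (½)/(-386) = 94397 + (½)*(-1/386) = 94397 - 1/772 = 72874483/772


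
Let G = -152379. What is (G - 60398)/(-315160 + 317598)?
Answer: -212777/2438 ≈ -87.275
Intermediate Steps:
(G - 60398)/(-315160 + 317598) = (-152379 - 60398)/(-315160 + 317598) = -212777/2438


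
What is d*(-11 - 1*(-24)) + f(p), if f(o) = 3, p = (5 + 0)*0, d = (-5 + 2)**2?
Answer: 120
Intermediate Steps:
d = 9 (d = (-3)**2 = 9)
p = 0 (p = 5*0 = 0)
d*(-11 - 1*(-24)) + f(p) = 9*(-11 - 1*(-24)) + 3 = 9*(-11 + 24) + 3 = 9*13 + 3 = 117 + 3 = 120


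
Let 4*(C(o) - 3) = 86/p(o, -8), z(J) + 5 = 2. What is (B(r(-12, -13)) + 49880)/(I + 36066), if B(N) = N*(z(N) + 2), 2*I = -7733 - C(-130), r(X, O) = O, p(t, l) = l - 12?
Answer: 3991440/2575883 ≈ 1.5495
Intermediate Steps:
p(t, l) = -12 + l
z(J) = -3 (z(J) = -5 + 2 = -3)
C(o) = 77/40 (C(o) = 3 + (86/(-12 - 8))/4 = 3 + (86/(-20))/4 = 3 + (86*(-1/20))/4 = 3 + (¼)*(-43/10) = 3 - 43/40 = 77/40)
I = -309397/80 (I = (-7733 - 1*77/40)/2 = (-7733 - 77/40)/2 = (½)*(-309397/40) = -309397/80 ≈ -3867.5)
B(N) = -N (B(N) = N*(-3 + 2) = N*(-1) = -N)
(B(r(-12, -13)) + 49880)/(I + 36066) = (-1*(-13) + 49880)/(-309397/80 + 36066) = (13 + 49880)/(2575883/80) = 49893*(80/2575883) = 3991440/2575883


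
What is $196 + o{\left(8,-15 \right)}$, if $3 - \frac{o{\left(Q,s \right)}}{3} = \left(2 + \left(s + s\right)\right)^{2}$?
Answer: $-2147$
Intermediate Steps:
$o{\left(Q,s \right)} = 9 - 3 \left(2 + 2 s\right)^{2}$ ($o{\left(Q,s \right)} = 9 - 3 \left(2 + \left(s + s\right)\right)^{2} = 9 - 3 \left(2 + 2 s\right)^{2}$)
$196 + o{\left(8,-15 \right)} = 196 + \left(9 - 12 \left(1 - 15\right)^{2}\right) = 196 + \left(9 - 12 \left(-14\right)^{2}\right) = 196 + \left(9 - 2352\right) = 196 - 2343 = -2147$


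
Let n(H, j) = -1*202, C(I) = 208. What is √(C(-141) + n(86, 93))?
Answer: √6 ≈ 2.4495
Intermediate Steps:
n(H, j) = -202
√(C(-141) + n(86, 93)) = √(208 - 202) = √6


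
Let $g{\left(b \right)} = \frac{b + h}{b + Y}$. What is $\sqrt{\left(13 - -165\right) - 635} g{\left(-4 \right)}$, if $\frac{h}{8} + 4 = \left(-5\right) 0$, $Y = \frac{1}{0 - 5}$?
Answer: $\frac{60 i \sqrt{457}}{7} \approx 183.24 i$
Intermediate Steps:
$Y = - \frac{1}{5}$ ($Y = \frac{1}{-5} = - \frac{1}{5} \approx -0.2$)
$h = -32$ ($h = -32 + 8 \left(\left(-5\right) 0\right) = -32 + 8 \cdot 0 = -32 + 0 = -32$)
$g{\left(b \right)} = \frac{-32 + b}{- \frac{1}{5} + b}$ ($g{\left(b \right)} = \frac{b - 32}{b - \frac{1}{5}} = \frac{-32 + b}{- \frac{1}{5} + b}$)
$\sqrt{\left(13 - -165\right) - 635} g{\left(-4 \right)} = \sqrt{\left(13 - -165\right) - 635} \frac{5 \left(-32 - 4\right)}{-1 + 5 \left(-4\right)} = \sqrt{\left(13 + 165\right) - 635} \cdot 5 \frac{1}{-1 - 20} \left(-36\right) = \sqrt{178 - 635} \cdot 5 \frac{1}{-21} \left(-36\right) = \sqrt{-457} \cdot 5 \left(- \frac{1}{21}\right) \left(-36\right) = i \sqrt{457} \cdot \frac{60}{7} = \frac{60 i \sqrt{457}}{7}$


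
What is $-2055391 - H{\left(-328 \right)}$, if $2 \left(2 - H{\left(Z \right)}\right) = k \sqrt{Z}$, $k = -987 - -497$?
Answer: $-2055393 - 490 i \sqrt{82} \approx -2.0554 \cdot 10^{6} - 4437.1 i$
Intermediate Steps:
$k = -490$ ($k = -987 + 497 = -490$)
$H{\left(Z \right)} = 2 + 245 \sqrt{Z}$ ($H{\left(Z \right)} = 2 - \frac{\left(-490\right) \sqrt{Z}}{2} = 2 + 245 \sqrt{Z}$)
$-2055391 - H{\left(-328 \right)} = -2055391 - \left(2 + 245 \sqrt{-328}\right) = -2055391 - \left(2 + 245 \cdot 2 i \sqrt{82}\right) = -2055391 - \left(2 + 490 i \sqrt{82}\right) = -2055393 - 490 i \sqrt{82}$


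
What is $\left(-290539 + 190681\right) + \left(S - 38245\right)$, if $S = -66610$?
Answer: $-204713$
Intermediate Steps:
$\left(-290539 + 190681\right) + \left(S - 38245\right) = \left(-290539 + 190681\right) - 104855 = -99858 - 104855 = -204713$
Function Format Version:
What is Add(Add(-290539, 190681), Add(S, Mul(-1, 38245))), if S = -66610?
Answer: -204713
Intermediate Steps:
Add(Add(-290539, 190681), Add(S, Mul(-1, 38245))) = Add(Add(-290539, 190681), Add(-66610, Mul(-1, 38245))) = Add(-99858, Add(-66610, -38245)) = Add(-99858, -104855) = -204713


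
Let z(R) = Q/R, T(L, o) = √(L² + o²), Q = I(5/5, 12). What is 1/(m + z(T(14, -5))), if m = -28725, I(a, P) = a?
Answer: -6348225/182352763124 - √221/182352763124 ≈ -3.4813e-5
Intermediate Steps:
Q = 1 (Q = 5/5 = 5*(⅕) = 1)
z(R) = 1/R
1/(m + z(T(14, -5))) = 1/(-28725 + 1/(√(14² + (-5)²))) = 1/(-28725 + 1/(√(196 + 25))) = 1/(-28725 + 1/(√221)) = 1/(-28725 + √221/221)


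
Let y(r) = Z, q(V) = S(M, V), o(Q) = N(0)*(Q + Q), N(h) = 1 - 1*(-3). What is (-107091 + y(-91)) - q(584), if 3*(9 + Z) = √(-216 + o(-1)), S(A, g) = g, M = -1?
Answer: -107684 + 4*I*√14/3 ≈ -1.0768e+5 + 4.9889*I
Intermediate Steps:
N(h) = 4 (N(h) = 1 + 3 = 4)
o(Q) = 8*Q (o(Q) = 4*(Q + Q) = 4*(2*Q) = 8*Q)
Z = -9 + 4*I*√14/3 (Z = -9 + √(-216 + 8*(-1))/3 = -9 + √(-216 - 8)/3 = -9 + √(-224)/3 = -9 + (4*I*√14)/3 = -9 + 4*I*√14/3 ≈ -9.0 + 4.9889*I)
q(V) = V
y(r) = -9 + 4*I*√14/3
(-107091 + y(-91)) - q(584) = (-107091 + (-9 + 4*I*√14/3)) - 1*584 = (-107100 + 4*I*√14/3) - 584 = -107684 + 4*I*√14/3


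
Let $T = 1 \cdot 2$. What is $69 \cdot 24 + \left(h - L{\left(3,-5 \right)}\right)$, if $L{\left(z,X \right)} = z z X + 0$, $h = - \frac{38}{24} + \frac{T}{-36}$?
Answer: $\frac{61177}{36} \approx 1699.4$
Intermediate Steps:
$T = 2$
$h = - \frac{59}{36}$ ($h = - \frac{38}{24} + \frac{2}{-36} = \left(-38\right) \frac{1}{24} + 2 \left(- \frac{1}{36}\right) = - \frac{19}{12} - \frac{1}{18} = - \frac{59}{36} \approx -1.6389$)
$L{\left(z,X \right)} = X z^{2}$ ($L{\left(z,X \right)} = z^{2} X + 0 = X z^{2} + 0 = X z^{2}$)
$69 \cdot 24 + \left(h - L{\left(3,-5 \right)}\right) = 69 \cdot 24 - \left(\frac{59}{36} - 5 \cdot 3^{2}\right) = 1656 - \left(\frac{59}{36} - 45\right) = 1656 - - \frac{1561}{36} = 1656 + \left(- \frac{59}{36} + 45\right) = 1656 + \frac{1561}{36} = \frac{61177}{36}$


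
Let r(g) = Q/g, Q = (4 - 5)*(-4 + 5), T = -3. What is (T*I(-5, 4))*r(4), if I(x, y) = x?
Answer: -15/4 ≈ -3.7500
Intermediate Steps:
Q = -1 (Q = -1*1 = -1)
r(g) = -1/g
(T*I(-5, 4))*r(4) = (-3*(-5))*(-1/4) = 15*(-1*1/4) = 15*(-1/4) = -15/4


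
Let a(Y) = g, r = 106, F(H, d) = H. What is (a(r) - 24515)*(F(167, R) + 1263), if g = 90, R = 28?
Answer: -34927750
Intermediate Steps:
a(Y) = 90
(a(r) - 24515)*(F(167, R) + 1263) = (90 - 24515)*(167 + 1263) = -24425*1430 = -34927750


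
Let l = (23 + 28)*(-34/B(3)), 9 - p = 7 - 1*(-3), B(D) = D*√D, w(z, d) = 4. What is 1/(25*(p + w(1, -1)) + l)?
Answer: -225/317209 - 578*√3/317209 ≈ -0.0038654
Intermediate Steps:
B(D) = D^(3/2)
p = -1 (p = 9 - (7 - 1*(-3)) = 9 - (7 + 3) = 9 - 1*10 = 9 - 10 = -1)
l = -578*√3/3 (l = (23 + 28)*(-34*√3/9) = 51*(-34*√3/9) = -578*√3/3 ≈ -333.71)
1/(25*(p + w(1, -1)) + l) = 1/(25*(-1 + 4) - 578*√3/3) = 1/(25*3 - 578*√3/3) = 1/(75 - 578*√3/3)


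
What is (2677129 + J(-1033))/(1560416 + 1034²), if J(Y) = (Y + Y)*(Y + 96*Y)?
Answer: 577665/7244 ≈ 79.744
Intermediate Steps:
J(Y) = 194*Y² (J(Y) = (2*Y)*(97*Y) = 194*Y²)
(2677129 + J(-1033))/(1560416 + 1034²) = (2677129 + 194*(-1033)²)/(1560416 + 1034²) = (2677129 + 194*1067089)/(1560416 + 1069156) = (2677129 + 207015266)/2629572 = 209692395*(1/2629572) = 577665/7244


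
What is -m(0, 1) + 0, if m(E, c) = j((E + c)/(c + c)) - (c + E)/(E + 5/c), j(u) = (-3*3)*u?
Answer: 47/10 ≈ 4.7000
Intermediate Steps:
j(u) = -9*u
m(E, c) = -(E + c)/(E + 5/c) - 9*(E + c)/(2*c) (m(E, c) = -9*(E + c)/(c + c) - (c + E)/(E + 5/c) = -9*(E + c)/(2*c) - (E + c)/(E + 5/c) = -(E + c)/(E + 5/c) - 9*(E + c)/(2*c))
-m(0, 1) + 0 = -(-45*0 - 45*1 + 1*(-2*1² - 2*0*1 + 9*0*(-1*0 - 1*1)))/(2*1*(5 + 0*1)) + 0 = -(0 - 45 + 1*(-2*1 + 0 + 9*0*(0 - 1)))/(2*(5 + 0)) + 0 = -(0 - 45 + 1*(-2 + 0 + 9*0*(-1)))/(2*5) + 0 = -(0 - 45 + 1*(-2 + 0 + 0))/(2*5) + 0 = -(0 - 45 + 1*(-2))/(2*5) + 0 = -(0 - 45 - 2)/(2*5) + 0 = -(-47)/(2*5) + 0 = -1*(-47/10) + 0 = 47/10 + 0 = 47/10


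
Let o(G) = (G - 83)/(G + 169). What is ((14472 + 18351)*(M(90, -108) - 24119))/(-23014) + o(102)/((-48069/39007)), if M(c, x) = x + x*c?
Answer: 14514883053895457/299796450786 ≈ 48416.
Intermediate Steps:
M(c, x) = x + c*x
o(G) = (-83 + G)/(169 + G)
((14472 + 18351)*(M(90, -108) - 24119))/(-23014) + o(102)/((-48069/39007)) = ((14472 + 18351)*(-108*(1 + 90) - 24119))/(-23014) + ((-83 + 102)/(169 + 102))/((-48069/39007)) = (32823*(-108*91 - 24119))*(-1/23014) + (19/271)/((-48069*1/39007)) = (32823*(-9828 - 24119))*(-1/23014) + ((1/271)*19)/(-48069/39007) = (32823*(-33947))*(-1/23014) + (19/271)*(-39007/48069) = -1114242381*(-1/23014) - 741133/13026699 = 1114242381/23014 - 741133/13026699 = 14514883053895457/299796450786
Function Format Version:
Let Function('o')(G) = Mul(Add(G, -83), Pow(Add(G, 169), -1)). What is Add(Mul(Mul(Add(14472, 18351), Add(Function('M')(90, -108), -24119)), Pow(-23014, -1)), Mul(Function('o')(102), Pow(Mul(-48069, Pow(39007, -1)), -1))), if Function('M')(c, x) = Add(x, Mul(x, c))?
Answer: Rational(14514883053895457, 299796450786) ≈ 48416.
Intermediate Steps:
Function('M')(c, x) = Add(x, Mul(c, x))
Function('o')(G) = Mul(Pow(Add(169, G), -1), Add(-83, G)) (Function('o')(G) = Mul(Add(-83, G), Pow(Add(169, G), -1)) = Mul(Pow(Add(169, G), -1), Add(-83, G)))
Add(Mul(Mul(Add(14472, 18351), Add(Function('M')(90, -108), -24119)), Pow(-23014, -1)), Mul(Function('o')(102), Pow(Mul(-48069, Pow(39007, -1)), -1))) = Add(Mul(Mul(Add(14472, 18351), Add(Mul(-108, Add(1, 90)), -24119)), Pow(-23014, -1)), Mul(Mul(Pow(Add(169, 102), -1), Add(-83, 102)), Pow(Mul(-48069, Pow(39007, -1)), -1))) = Add(Mul(Mul(32823, Add(Mul(-108, 91), -24119)), Rational(-1, 23014)), Mul(Mul(Pow(271, -1), 19), Pow(Mul(-48069, Rational(1, 39007)), -1))) = Add(Mul(Mul(32823, Add(-9828, -24119)), Rational(-1, 23014)), Mul(Mul(Rational(1, 271), 19), Pow(Rational(-48069, 39007), -1))) = Add(Mul(Mul(32823, -33947), Rational(-1, 23014)), Mul(Rational(19, 271), Rational(-39007, 48069))) = Add(Mul(-1114242381, Rational(-1, 23014)), Rational(-741133, 13026699)) = Add(Rational(1114242381, 23014), Rational(-741133, 13026699)) = Rational(14514883053895457, 299796450786)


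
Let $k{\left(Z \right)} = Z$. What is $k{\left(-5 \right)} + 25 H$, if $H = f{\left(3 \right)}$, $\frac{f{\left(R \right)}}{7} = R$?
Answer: $520$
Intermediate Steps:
$f{\left(R \right)} = 7 R$
$H = 21$ ($H = 7 \cdot 3 = 21$)
$k{\left(-5 \right)} + 25 H = -5 + 25 \cdot 21 = -5 + 525 = 520$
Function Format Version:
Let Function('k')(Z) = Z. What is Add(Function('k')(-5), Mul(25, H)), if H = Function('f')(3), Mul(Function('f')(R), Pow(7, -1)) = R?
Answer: 520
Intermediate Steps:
Function('f')(R) = Mul(7, R)
H = 21 (H = Mul(7, 3) = 21)
Add(Function('k')(-5), Mul(25, H)) = Add(-5, Mul(25, 21)) = Add(-5, 525) = 520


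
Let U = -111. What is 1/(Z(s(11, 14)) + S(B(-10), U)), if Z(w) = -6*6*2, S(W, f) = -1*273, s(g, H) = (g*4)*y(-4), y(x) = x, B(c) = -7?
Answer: -1/345 ≈ -0.0028986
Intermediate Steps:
s(g, H) = -16*g (s(g, H) = (g*4)*(-4) = (4*g)*(-4) = -16*g)
S(W, f) = -273
Z(w) = -72 (Z(w) = -36*2 = -72)
1/(Z(s(11, 14)) + S(B(-10), U)) = 1/(-72 - 273) = 1/(-345) = -1/345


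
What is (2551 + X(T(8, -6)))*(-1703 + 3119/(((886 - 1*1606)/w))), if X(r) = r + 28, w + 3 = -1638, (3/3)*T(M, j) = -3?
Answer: 208877053/15 ≈ 1.3925e+7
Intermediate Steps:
T(M, j) = -3
w = -1641 (w = -3 - 1638 = -1641)
X(r) = 28 + r
(2551 + X(T(8, -6)))*(-1703 + 3119/(((886 - 1*1606)/w))) = (2551 + (28 - 3))*(-1703 + 3119/(((886 - 1*1606)/(-1641)))) = (2551 + 25)*(-1703 + 3119/(((886 - 1606)*(-1/1641)))) = 2576*(-1703 + 3119/((-720*(-1/1641)))) = 2576*(-1703 + 3119/(240/547)) = 2576*(-1703 + 3119*(547/240)) = 2576*(-1703 + 1706093/240) = 2576*(1297373/240) = 208877053/15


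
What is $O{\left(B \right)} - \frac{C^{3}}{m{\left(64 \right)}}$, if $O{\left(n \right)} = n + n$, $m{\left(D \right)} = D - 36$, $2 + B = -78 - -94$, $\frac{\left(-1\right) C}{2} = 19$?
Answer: $\frac{13914}{7} \approx 1987.7$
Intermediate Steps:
$C = -38$ ($C = \left(-2\right) 19 = -38$)
$B = 14$ ($B = -2 - -16 = -2 + \left(-78 + 94\right) = -2 + 16 = 14$)
$m{\left(D \right)} = -36 + D$
$O{\left(n \right)} = 2 n$
$O{\left(B \right)} - \frac{C^{3}}{m{\left(64 \right)}} = 2 \cdot 14 - \frac{\left(-38\right)^{3}}{-36 + 64} = 28 - - \frac{54872}{28} = 28 - \left(-54872\right) \frac{1}{28} = 28 - - \frac{13718}{7} = 28 + \frac{13718}{7} = \frac{13914}{7}$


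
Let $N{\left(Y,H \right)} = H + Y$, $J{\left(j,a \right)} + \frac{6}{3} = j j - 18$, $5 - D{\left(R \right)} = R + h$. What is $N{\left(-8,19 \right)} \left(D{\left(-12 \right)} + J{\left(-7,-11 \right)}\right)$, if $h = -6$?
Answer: $572$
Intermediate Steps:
$D{\left(R \right)} = 11 - R$ ($D{\left(R \right)} = 5 - \left(R - 6\right) = 5 - \left(-6 + R\right) = 11 - R$)
$J{\left(j,a \right)} = -20 + j^{2}$ ($J{\left(j,a \right)} = -2 + \left(j j - 18\right) = -2 + \left(j^{2} - 18\right) = -2 + \left(-18 + j^{2}\right) = -20 + j^{2}$)
$N{\left(-8,19 \right)} \left(D{\left(-12 \right)} + J{\left(-7,-11 \right)}\right) = \left(19 - 8\right) \left(\left(11 - -12\right) - \left(20 - \left(-7\right)^{2}\right)\right) = 11 \left(\left(11 + 12\right) + \left(-20 + 49\right)\right) = 11 \left(23 + 29\right) = 11 \cdot 52 = 572$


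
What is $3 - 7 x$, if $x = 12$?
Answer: $-81$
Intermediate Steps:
$3 - 7 x = 3 - 84 = -81$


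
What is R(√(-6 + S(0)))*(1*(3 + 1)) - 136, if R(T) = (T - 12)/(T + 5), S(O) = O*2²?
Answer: 4*(-33*√6 + 182*I)/(√6 - 5*I) ≈ -142.97 + 5.3731*I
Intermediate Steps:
S(O) = 4*O (S(O) = O*4 = 4*O)
R(T) = (-12 + T)/(5 + T)
R(√(-6 + S(0)))*(1*(3 + 1)) - 136 = ((-12 + √(-6 + 4*0))/(5 + √(-6 + 4*0)))*(1*(3 + 1)) - 136 = ((-12 + √(-6 + 0))/(5 + √(-6 + 0)))*(1*4) - 136 = ((-12 + √(-6))/(5 + √(-6)))*4 - 136 = ((-12 + I*√6)/(5 + I*√6))*4 - 136 = 4*(-12 + I*√6)/(5 + I*√6) - 136 = -136 + 4*(-12 + I*√6)/(5 + I*√6)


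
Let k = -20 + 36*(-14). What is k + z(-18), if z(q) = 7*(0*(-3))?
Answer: -524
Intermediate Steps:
k = -524 (k = -20 - 504 = -524)
z(q) = 0 (z(q) = 7*0 = 0)
k + z(-18) = -524 + 0 = -524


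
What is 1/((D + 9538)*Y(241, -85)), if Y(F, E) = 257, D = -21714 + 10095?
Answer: -1/534817 ≈ -1.8698e-6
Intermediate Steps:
D = -11619
1/((D + 9538)*Y(241, -85)) = 1/((-11619 + 9538)*257) = (1/257)/(-2081) = -1/2081*1/257 = -1/534817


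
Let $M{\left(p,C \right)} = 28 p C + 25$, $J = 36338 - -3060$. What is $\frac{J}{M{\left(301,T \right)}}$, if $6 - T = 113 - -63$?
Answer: $- \frac{39398}{1432735} \approx -0.027498$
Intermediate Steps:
$T = -170$ ($T = 6 - \left(113 - -63\right) = 6 - \left(113 + 63\right) = 6 - 176 = -170$)
$J = 39398$ ($J = 36338 + 3060 = 39398$)
$M{\left(p,C \right)} = 25 + 28 C p$ ($M{\left(p,C \right)} = 28 C p + 25 = 25 + 28 C p$)
$\frac{J}{M{\left(301,T \right)}} = \frac{39398}{25 + 28 \left(-170\right) 301} = \frac{39398}{25 - 1432760} = \frac{39398}{-1432735} = 39398 \left(- \frac{1}{1432735}\right) = - \frac{39398}{1432735}$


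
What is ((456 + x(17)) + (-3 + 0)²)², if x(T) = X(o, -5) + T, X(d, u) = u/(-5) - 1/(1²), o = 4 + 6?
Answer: 232324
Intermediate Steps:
o = 10
X(d, u) = -1 - u/5 (X(d, u) = u*(-⅕) - 1/1 = -u/5 - 1*1 = -u/5 - 1 = -1 - u/5)
x(T) = T (x(T) = (-1 - ⅕*(-5)) + T = (-1 + 1) + T = 0 + T = T)
((456 + x(17)) + (-3 + 0)²)² = ((456 + 17) + (-3 + 0)²)² = (473 + (-3)²)² = (473 + 9)² = 482² = 232324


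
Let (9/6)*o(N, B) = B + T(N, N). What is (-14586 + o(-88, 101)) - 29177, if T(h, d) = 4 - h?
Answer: -130903/3 ≈ -43634.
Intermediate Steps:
o(N, B) = 8/3 - 2*N/3 + 2*B/3 (o(N, B) = 2*(B + (4 - N))/3 = 2*(4 + B - N)/3 = 8/3 - 2*N/3 + 2*B/3)
(-14586 + o(-88, 101)) - 29177 = (-14586 + (8/3 - ⅔*(-88) + (⅔)*101)) - 29177 = (-14586 + (8/3 + 176/3 + 202/3)) - 29177 = (-14586 + 386/3) - 29177 = -43372/3 - 29177 = -130903/3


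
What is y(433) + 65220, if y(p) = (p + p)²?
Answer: 815176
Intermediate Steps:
y(p) = 4*p² (y(p) = (2*p)² = 4*p²)
y(433) + 65220 = 4*433² + 65220 = 4*187489 + 65220 = 749956 + 65220 = 815176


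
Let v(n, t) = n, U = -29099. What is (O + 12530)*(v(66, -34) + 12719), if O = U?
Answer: -211834665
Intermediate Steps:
O = -29099
(O + 12530)*(v(66, -34) + 12719) = (-29099 + 12530)*(66 + 12719) = -16569*12785 = -211834665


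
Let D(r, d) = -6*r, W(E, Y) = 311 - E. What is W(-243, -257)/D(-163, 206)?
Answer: 277/489 ≈ 0.56646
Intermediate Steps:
W(-243, -257)/D(-163, 206) = (311 - 1*(-243))/((-6*(-163))) = (311 + 243)/978 = 554*(1/978) = 277/489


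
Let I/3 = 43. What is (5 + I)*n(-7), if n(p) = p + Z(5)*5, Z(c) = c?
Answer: 2412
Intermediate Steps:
I = 129 (I = 3*43 = 129)
n(p) = 25 + p (n(p) = p + 5*5 = p + 25 = 25 + p)
(5 + I)*n(-7) = (5 + 129)*(25 - 7) = 134*18 = 2412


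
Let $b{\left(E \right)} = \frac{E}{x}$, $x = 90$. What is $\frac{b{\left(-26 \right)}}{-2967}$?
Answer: $\frac{13}{133515} \approx 9.7367 \cdot 10^{-5}$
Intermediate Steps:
$b{\left(E \right)} = \frac{E}{90}$
$\frac{b{\left(-26 \right)}}{-2967} = \frac{\frac{1}{90} \left(-26\right)}{-2967} = \left(- \frac{13}{45}\right) \left(- \frac{1}{2967}\right) = \frac{13}{133515}$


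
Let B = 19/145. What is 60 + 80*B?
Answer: 2044/29 ≈ 70.483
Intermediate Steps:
B = 19/145 (B = 19*(1/145) = 19/145 ≈ 0.13103)
60 + 80*B = 60 + 80*(19/145) = 60 + 304/29 = 2044/29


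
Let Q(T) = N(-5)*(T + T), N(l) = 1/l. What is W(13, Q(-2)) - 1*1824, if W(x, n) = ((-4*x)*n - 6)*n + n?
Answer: -46532/25 ≈ -1861.3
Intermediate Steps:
N(l) = 1/l
Q(T) = -2*T/5 (Q(T) = (T + T)/(-5) = -2*T/5)
W(x, n) = n + n*(-6 - 4*n*x) (W(x, n) = (-4*n*x - 6)*n + n = (-6 - 4*n*x)*n + n = n*(-6 - 4*n*x) + n = n + n*(-6 - 4*n*x))
W(13, Q(-2)) - 1*1824 = -(-⅖*(-2))*(5 + 4*(-⅖*(-2))*13) - 1*1824 = -1*⅘*(5 + 4*(⅘)*13) - 1824 = -1*⅘*(5 + 208/5) - 1824 = -1*⅘*233/5 - 1824 = -932/25 - 1824 = -46532/25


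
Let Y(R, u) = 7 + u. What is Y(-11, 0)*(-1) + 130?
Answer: 123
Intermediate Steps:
Y(-11, 0)*(-1) + 130 = (7 + 0)*(-1) + 130 = 7*(-1) + 130 = -7 + 130 = 123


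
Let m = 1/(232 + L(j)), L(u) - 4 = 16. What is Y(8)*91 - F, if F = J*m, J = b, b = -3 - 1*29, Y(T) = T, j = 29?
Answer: 45872/63 ≈ 728.13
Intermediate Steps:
b = -32 (b = -3 - 29 = -32)
L(u) = 20 (L(u) = 4 + 16 = 20)
J = -32
m = 1/252 (m = 1/(232 + 20) = 1/252 ≈ 0.0039683)
F = -8/63 (F = -32*1/252 = -8/63 ≈ -0.12698)
Y(8)*91 - F = 8*91 - 1*(-8/63) = 728 + 8/63 = 45872/63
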